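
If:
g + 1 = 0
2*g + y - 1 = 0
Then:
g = -1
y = 3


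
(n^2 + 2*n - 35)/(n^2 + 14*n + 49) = (n - 5)/(n + 7)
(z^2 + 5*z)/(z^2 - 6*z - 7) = z*(z + 5)/(z^2 - 6*z - 7)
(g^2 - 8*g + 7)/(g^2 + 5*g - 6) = (g - 7)/(g + 6)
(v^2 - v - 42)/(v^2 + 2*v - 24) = (v - 7)/(v - 4)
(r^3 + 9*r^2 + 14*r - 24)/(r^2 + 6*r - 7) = (r^2 + 10*r + 24)/(r + 7)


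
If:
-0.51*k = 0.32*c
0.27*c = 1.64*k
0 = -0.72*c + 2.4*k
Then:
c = 0.00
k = 0.00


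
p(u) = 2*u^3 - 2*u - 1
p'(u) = 6*u^2 - 2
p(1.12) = -0.43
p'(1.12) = 5.53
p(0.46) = -1.73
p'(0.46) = -0.73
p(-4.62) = -188.98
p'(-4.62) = 126.07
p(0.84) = -1.49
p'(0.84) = 2.23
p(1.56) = 3.47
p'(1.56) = 12.60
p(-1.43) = -3.99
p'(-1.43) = 10.27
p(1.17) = -0.14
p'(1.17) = 6.21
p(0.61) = -1.77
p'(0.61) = 0.23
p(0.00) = -1.00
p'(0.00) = -2.00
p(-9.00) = -1441.00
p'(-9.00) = 484.00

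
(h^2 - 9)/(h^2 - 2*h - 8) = (9 - h^2)/(-h^2 + 2*h + 8)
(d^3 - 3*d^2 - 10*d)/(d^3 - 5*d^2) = (d + 2)/d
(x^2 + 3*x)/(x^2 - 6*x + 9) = x*(x + 3)/(x^2 - 6*x + 9)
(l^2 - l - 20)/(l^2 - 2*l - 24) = (l - 5)/(l - 6)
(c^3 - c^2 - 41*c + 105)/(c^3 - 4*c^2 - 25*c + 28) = (c^3 - c^2 - 41*c + 105)/(c^3 - 4*c^2 - 25*c + 28)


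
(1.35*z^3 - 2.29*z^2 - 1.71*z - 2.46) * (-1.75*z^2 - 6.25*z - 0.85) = -2.3625*z^5 - 4.43*z^4 + 16.1575*z^3 + 16.939*z^2 + 16.8285*z + 2.091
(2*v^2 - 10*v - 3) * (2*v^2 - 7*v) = 4*v^4 - 34*v^3 + 64*v^2 + 21*v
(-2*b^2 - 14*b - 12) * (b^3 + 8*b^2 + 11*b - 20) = -2*b^5 - 30*b^4 - 146*b^3 - 210*b^2 + 148*b + 240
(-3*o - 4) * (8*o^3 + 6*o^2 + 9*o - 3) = -24*o^4 - 50*o^3 - 51*o^2 - 27*o + 12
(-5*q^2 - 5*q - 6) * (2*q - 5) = -10*q^3 + 15*q^2 + 13*q + 30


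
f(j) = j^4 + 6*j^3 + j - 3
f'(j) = 4*j^3 + 18*j^2 + 1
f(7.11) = 4716.18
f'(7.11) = 2348.64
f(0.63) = -0.71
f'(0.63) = 9.14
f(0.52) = -1.56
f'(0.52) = 6.43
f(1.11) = 7.83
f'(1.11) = 28.65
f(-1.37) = -16.28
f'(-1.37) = 24.50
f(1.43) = 20.16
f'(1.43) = 49.51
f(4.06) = 674.31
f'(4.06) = 565.40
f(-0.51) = -4.24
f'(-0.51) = 5.15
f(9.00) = 10941.00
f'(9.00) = 4375.00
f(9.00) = 10941.00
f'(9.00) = 4375.00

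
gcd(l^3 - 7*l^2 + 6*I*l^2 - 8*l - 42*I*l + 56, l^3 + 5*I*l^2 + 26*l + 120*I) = l + 4*I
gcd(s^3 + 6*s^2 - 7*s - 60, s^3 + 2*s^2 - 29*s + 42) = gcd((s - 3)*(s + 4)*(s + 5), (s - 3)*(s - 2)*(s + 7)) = s - 3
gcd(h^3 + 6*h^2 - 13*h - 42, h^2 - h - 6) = h^2 - h - 6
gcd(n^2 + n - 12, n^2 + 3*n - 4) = n + 4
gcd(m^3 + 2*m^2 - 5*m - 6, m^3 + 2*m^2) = 1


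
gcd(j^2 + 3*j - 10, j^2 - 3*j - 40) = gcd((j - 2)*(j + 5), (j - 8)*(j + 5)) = j + 5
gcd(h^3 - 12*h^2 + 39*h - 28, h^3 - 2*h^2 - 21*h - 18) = 1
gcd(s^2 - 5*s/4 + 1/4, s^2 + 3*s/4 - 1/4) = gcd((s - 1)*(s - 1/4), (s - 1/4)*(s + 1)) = s - 1/4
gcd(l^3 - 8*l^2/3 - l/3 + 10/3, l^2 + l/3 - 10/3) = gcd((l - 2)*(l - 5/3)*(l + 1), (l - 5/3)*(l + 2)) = l - 5/3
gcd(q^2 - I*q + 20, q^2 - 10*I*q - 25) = q - 5*I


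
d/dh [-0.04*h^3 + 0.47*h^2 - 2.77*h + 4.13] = -0.12*h^2 + 0.94*h - 2.77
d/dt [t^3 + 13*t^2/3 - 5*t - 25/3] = 3*t^2 + 26*t/3 - 5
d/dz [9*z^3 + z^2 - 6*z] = 27*z^2 + 2*z - 6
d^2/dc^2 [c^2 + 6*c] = 2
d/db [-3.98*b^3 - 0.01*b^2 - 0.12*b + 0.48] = -11.94*b^2 - 0.02*b - 0.12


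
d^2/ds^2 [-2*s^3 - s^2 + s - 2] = -12*s - 2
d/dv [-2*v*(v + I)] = -4*v - 2*I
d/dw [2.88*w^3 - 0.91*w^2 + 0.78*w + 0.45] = 8.64*w^2 - 1.82*w + 0.78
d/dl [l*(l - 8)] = 2*l - 8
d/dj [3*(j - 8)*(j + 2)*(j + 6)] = 9*j^2 - 156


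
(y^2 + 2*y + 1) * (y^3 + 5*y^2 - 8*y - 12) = y^5 + 7*y^4 + 3*y^3 - 23*y^2 - 32*y - 12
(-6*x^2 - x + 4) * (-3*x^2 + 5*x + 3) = 18*x^4 - 27*x^3 - 35*x^2 + 17*x + 12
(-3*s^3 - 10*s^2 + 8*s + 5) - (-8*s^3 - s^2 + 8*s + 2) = 5*s^3 - 9*s^2 + 3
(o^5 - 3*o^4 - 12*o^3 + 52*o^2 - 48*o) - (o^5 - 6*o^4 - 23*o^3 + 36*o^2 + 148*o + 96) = 3*o^4 + 11*o^3 + 16*o^2 - 196*o - 96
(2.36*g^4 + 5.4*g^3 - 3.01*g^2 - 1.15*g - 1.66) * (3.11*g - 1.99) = 7.3396*g^5 + 12.0976*g^4 - 20.1071*g^3 + 2.4134*g^2 - 2.8741*g + 3.3034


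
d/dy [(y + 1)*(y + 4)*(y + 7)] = 3*y^2 + 24*y + 39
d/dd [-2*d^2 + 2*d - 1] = 2 - 4*d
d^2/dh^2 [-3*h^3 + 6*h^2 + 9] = 12 - 18*h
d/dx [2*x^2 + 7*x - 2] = 4*x + 7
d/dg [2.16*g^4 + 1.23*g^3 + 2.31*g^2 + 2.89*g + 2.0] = 8.64*g^3 + 3.69*g^2 + 4.62*g + 2.89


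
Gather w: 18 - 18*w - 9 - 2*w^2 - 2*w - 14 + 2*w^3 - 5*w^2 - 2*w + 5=2*w^3 - 7*w^2 - 22*w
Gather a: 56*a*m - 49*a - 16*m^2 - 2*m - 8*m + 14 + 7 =a*(56*m - 49) - 16*m^2 - 10*m + 21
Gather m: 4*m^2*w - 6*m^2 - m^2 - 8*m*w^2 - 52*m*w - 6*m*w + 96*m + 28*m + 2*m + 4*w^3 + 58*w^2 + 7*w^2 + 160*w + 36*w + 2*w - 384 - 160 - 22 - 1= m^2*(4*w - 7) + m*(-8*w^2 - 58*w + 126) + 4*w^3 + 65*w^2 + 198*w - 567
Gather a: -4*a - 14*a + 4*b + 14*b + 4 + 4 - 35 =-18*a + 18*b - 27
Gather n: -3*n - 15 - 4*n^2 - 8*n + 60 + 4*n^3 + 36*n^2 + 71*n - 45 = 4*n^3 + 32*n^2 + 60*n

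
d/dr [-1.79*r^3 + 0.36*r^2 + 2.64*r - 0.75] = -5.37*r^2 + 0.72*r + 2.64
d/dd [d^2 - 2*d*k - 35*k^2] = 2*d - 2*k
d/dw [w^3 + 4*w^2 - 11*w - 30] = 3*w^2 + 8*w - 11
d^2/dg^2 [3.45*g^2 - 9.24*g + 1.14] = 6.90000000000000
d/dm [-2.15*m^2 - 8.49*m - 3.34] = -4.3*m - 8.49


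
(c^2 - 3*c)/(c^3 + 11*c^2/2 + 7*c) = 2*(c - 3)/(2*c^2 + 11*c + 14)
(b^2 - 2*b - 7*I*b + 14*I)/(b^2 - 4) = (b - 7*I)/(b + 2)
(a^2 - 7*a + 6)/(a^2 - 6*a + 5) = (a - 6)/(a - 5)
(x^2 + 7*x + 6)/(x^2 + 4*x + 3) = (x + 6)/(x + 3)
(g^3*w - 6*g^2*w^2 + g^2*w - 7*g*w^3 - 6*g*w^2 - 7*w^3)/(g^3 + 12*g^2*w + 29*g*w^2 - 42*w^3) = w*(g^3 - 6*g^2*w + g^2 - 7*g*w^2 - 6*g*w - 7*w^2)/(g^3 + 12*g^2*w + 29*g*w^2 - 42*w^3)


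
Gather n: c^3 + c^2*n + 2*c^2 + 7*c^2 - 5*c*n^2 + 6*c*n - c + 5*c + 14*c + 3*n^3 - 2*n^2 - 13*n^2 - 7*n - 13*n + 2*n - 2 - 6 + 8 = c^3 + 9*c^2 + 18*c + 3*n^3 + n^2*(-5*c - 15) + n*(c^2 + 6*c - 18)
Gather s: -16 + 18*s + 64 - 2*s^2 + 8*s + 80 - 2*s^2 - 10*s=-4*s^2 + 16*s + 128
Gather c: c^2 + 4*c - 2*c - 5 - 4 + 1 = c^2 + 2*c - 8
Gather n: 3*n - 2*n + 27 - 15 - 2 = n + 10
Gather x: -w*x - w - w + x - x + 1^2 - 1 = -w*x - 2*w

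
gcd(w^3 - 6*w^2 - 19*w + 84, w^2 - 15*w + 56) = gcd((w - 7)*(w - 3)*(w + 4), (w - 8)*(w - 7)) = w - 7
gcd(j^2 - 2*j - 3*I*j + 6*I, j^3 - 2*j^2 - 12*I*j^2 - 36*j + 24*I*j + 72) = j - 2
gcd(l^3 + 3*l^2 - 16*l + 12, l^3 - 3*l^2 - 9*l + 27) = 1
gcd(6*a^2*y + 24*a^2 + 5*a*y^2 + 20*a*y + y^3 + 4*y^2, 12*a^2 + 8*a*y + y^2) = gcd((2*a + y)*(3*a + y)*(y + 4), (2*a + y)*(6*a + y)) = 2*a + y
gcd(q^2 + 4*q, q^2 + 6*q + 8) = q + 4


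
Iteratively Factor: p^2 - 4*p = (p - 4)*(p)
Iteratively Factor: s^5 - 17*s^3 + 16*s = (s)*(s^4 - 17*s^2 + 16) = s*(s - 4)*(s^3 + 4*s^2 - s - 4) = s*(s - 4)*(s + 4)*(s^2 - 1) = s*(s - 4)*(s + 1)*(s + 4)*(s - 1)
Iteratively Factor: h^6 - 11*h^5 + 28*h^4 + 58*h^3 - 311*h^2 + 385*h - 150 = (h - 2)*(h^5 - 9*h^4 + 10*h^3 + 78*h^2 - 155*h + 75) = (h - 2)*(h - 1)*(h^4 - 8*h^3 + 2*h^2 + 80*h - 75) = (h - 2)*(h - 1)*(h + 3)*(h^3 - 11*h^2 + 35*h - 25) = (h - 5)*(h - 2)*(h - 1)*(h + 3)*(h^2 - 6*h + 5) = (h - 5)*(h - 2)*(h - 1)^2*(h + 3)*(h - 5)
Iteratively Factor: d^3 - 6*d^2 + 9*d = (d - 3)*(d^2 - 3*d) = d*(d - 3)*(d - 3)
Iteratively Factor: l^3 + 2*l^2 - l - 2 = (l - 1)*(l^2 + 3*l + 2) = (l - 1)*(l + 2)*(l + 1)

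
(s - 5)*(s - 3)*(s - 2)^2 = s^4 - 12*s^3 + 51*s^2 - 92*s + 60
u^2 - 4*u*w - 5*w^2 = (u - 5*w)*(u + w)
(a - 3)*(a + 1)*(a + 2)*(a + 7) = a^4 + 7*a^3 - 7*a^2 - 55*a - 42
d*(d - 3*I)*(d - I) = d^3 - 4*I*d^2 - 3*d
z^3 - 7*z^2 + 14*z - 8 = (z - 4)*(z - 2)*(z - 1)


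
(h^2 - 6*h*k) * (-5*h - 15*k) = -5*h^3 + 15*h^2*k + 90*h*k^2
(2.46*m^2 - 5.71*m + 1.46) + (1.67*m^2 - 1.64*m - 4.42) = 4.13*m^2 - 7.35*m - 2.96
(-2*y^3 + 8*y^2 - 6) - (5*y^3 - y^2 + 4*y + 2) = -7*y^3 + 9*y^2 - 4*y - 8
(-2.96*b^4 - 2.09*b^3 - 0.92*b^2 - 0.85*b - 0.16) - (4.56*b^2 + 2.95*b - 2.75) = -2.96*b^4 - 2.09*b^3 - 5.48*b^2 - 3.8*b + 2.59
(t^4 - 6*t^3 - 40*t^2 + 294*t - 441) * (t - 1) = t^5 - 7*t^4 - 34*t^3 + 334*t^2 - 735*t + 441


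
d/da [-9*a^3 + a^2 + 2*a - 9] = -27*a^2 + 2*a + 2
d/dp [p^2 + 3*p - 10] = 2*p + 3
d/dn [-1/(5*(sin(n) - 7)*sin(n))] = (2*sin(n) - 7)*cos(n)/(5*(sin(n) - 7)^2*sin(n)^2)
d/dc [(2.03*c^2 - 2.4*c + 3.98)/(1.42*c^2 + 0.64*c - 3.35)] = (4.7072*c^2 - 24.9042*c + 5.4928)/(2.0164*c^4 + 1.8176*c^3 - 9.1044*c^2 - 4.288*c + 11.2225)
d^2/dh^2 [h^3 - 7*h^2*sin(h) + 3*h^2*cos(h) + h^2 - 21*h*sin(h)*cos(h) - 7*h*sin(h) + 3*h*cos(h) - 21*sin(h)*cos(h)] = 7*h^2*sin(h) - 3*h^2*cos(h) - 5*h*sin(h) + 42*h*sin(2*h) - 31*h*cos(h) + 6*h - 20*sin(h) - 8*cos(h) - 42*sqrt(2)*cos(2*h + pi/4) + 2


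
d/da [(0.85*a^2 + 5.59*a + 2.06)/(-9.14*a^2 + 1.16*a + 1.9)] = (52.0786*a^2 + 40.8868*a + 8.2314)/(83.5396*a^4 - 21.2048*a^3 - 33.3864*a^2 + 4.408*a + 3.61)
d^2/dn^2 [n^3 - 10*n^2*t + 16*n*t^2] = 6*n - 20*t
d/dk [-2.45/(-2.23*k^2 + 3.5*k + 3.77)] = (8.575 - 10.927*k)/(-2.23*k^2 + 3.5*k + 3.77)^2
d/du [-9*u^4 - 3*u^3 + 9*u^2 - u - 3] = -36*u^3 - 9*u^2 + 18*u - 1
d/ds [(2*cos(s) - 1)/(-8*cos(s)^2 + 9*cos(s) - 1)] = (-16*cos(s)^2 + 16*cos(s) - 7)*sin(s)/((cos(s) - 1)^2*(8*cos(s) - 1)^2)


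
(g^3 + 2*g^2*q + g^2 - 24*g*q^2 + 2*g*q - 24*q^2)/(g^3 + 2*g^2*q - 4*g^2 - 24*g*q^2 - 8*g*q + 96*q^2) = (g + 1)/(g - 4)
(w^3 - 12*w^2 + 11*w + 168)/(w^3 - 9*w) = (w^2 - 15*w + 56)/(w*(w - 3))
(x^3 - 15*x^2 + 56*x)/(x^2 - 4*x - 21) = x*(x - 8)/(x + 3)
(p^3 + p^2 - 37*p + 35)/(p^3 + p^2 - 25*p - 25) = (p^2 + 6*p - 7)/(p^2 + 6*p + 5)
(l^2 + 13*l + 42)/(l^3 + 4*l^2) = (l^2 + 13*l + 42)/(l^2*(l + 4))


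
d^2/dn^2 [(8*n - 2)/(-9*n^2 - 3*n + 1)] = 12*(-108*n^3 + 81*n^2 - 9*n + 2)/(729*n^6 + 729*n^5 - 135*n^3 + 9*n - 1)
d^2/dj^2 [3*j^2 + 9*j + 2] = 6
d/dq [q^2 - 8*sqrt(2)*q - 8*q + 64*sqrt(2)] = 2*q - 8*sqrt(2) - 8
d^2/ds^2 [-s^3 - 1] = -6*s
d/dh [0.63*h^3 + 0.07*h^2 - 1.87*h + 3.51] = 1.89*h^2 + 0.14*h - 1.87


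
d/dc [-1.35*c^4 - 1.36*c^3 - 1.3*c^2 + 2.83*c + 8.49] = -5.4*c^3 - 4.08*c^2 - 2.6*c + 2.83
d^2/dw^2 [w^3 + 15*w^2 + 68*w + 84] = 6*w + 30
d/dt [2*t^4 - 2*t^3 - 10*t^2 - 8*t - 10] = 8*t^3 - 6*t^2 - 20*t - 8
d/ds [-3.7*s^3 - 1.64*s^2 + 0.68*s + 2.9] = -11.1*s^2 - 3.28*s + 0.68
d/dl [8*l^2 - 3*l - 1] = 16*l - 3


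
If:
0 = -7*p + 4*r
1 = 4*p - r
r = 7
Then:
No Solution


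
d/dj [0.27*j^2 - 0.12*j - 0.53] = 0.54*j - 0.12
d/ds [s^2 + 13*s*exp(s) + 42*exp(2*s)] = 13*s*exp(s) + 2*s + 84*exp(2*s) + 13*exp(s)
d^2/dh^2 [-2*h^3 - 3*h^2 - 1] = -12*h - 6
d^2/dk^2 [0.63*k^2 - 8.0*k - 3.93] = 1.26000000000000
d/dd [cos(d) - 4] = -sin(d)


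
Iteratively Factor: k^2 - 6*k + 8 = (k - 2)*(k - 4)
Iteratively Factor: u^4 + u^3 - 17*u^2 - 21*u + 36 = (u - 1)*(u^3 + 2*u^2 - 15*u - 36) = (u - 1)*(u + 3)*(u^2 - u - 12) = (u - 4)*(u - 1)*(u + 3)*(u + 3)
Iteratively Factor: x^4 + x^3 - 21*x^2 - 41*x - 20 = (x - 5)*(x^3 + 6*x^2 + 9*x + 4) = (x - 5)*(x + 1)*(x^2 + 5*x + 4) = (x - 5)*(x + 1)*(x + 4)*(x + 1)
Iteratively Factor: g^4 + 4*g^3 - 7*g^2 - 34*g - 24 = (g + 4)*(g^3 - 7*g - 6) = (g - 3)*(g + 4)*(g^2 + 3*g + 2) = (g - 3)*(g + 1)*(g + 4)*(g + 2)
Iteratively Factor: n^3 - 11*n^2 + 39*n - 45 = (n - 3)*(n^2 - 8*n + 15) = (n - 3)^2*(n - 5)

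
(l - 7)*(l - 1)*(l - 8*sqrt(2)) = l^3 - 8*sqrt(2)*l^2 - 8*l^2 + 7*l + 64*sqrt(2)*l - 56*sqrt(2)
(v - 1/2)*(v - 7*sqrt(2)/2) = v^2 - 7*sqrt(2)*v/2 - v/2 + 7*sqrt(2)/4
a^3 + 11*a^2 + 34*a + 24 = (a + 1)*(a + 4)*(a + 6)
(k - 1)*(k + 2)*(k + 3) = k^3 + 4*k^2 + k - 6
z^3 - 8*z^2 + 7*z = z*(z - 7)*(z - 1)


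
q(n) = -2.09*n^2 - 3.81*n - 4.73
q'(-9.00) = 33.81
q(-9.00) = -139.73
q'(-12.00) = 46.35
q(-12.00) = -259.97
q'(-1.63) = 3.00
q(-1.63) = -4.07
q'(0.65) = -6.53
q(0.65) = -8.09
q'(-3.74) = 11.82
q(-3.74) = -19.71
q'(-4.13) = 13.45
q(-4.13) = -24.64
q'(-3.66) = 11.49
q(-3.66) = -18.78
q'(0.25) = -4.86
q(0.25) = -5.81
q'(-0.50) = -1.72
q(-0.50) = -3.35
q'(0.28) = -4.98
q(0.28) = -5.96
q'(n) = -4.18*n - 3.81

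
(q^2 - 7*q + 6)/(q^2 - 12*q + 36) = (q - 1)/(q - 6)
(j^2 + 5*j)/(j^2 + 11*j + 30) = j/(j + 6)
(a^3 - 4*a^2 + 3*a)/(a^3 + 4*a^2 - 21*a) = (a - 1)/(a + 7)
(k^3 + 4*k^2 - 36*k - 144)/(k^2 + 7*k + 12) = (k^2 - 36)/(k + 3)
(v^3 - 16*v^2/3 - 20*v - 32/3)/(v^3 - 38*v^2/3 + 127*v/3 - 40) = (3*v^2 + 8*v + 4)/(3*v^2 - 14*v + 15)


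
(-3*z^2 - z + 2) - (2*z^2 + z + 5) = -5*z^2 - 2*z - 3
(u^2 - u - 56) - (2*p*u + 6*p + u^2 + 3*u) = -2*p*u - 6*p - 4*u - 56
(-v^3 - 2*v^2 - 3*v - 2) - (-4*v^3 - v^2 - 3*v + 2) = 3*v^3 - v^2 - 4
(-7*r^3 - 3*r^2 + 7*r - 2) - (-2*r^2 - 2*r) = -7*r^3 - r^2 + 9*r - 2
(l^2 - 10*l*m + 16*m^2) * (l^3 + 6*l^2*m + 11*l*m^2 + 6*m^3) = l^5 - 4*l^4*m - 33*l^3*m^2 - 8*l^2*m^3 + 116*l*m^4 + 96*m^5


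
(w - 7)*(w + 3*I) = w^2 - 7*w + 3*I*w - 21*I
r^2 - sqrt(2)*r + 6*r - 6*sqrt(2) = (r + 6)*(r - sqrt(2))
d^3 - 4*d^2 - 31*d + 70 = (d - 7)*(d - 2)*(d + 5)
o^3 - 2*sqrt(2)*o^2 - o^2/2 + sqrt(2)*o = o*(o - 1/2)*(o - 2*sqrt(2))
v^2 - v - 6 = (v - 3)*(v + 2)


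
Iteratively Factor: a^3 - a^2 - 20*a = (a + 4)*(a^2 - 5*a) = a*(a + 4)*(a - 5)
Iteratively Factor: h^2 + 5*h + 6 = (h + 3)*(h + 2)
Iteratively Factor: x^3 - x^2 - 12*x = (x + 3)*(x^2 - 4*x) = x*(x + 3)*(x - 4)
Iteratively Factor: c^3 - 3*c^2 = (c - 3)*(c^2) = c*(c - 3)*(c)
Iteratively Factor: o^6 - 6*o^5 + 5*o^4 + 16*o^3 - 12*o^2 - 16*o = (o - 4)*(o^5 - 2*o^4 - 3*o^3 + 4*o^2 + 4*o) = (o - 4)*(o + 1)*(o^4 - 3*o^3 + 4*o) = (o - 4)*(o + 1)^2*(o^3 - 4*o^2 + 4*o) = (o - 4)*(o - 2)*(o + 1)^2*(o^2 - 2*o) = o*(o - 4)*(o - 2)*(o + 1)^2*(o - 2)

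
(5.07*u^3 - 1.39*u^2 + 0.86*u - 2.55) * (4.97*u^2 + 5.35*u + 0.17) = 25.1979*u^5 + 20.2162*u^4 - 2.3004*u^3 - 8.3088*u^2 - 13.4963*u - 0.4335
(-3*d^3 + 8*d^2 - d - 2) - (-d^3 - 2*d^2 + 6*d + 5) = -2*d^3 + 10*d^2 - 7*d - 7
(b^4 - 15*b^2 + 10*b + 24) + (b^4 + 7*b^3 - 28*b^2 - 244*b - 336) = 2*b^4 + 7*b^3 - 43*b^2 - 234*b - 312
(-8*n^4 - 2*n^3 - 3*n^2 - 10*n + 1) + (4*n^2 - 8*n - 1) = -8*n^4 - 2*n^3 + n^2 - 18*n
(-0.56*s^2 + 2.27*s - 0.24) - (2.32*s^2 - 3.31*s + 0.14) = -2.88*s^2 + 5.58*s - 0.38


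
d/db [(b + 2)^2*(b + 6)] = (b + 2)*(3*b + 14)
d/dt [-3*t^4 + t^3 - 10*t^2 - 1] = t*(-12*t^2 + 3*t - 20)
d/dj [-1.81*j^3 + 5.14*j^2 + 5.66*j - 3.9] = -5.43*j^2 + 10.28*j + 5.66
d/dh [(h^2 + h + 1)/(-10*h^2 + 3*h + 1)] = (13*h^2 + 22*h - 2)/(100*h^4 - 60*h^3 - 11*h^2 + 6*h + 1)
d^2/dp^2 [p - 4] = 0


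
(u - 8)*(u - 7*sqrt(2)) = u^2 - 7*sqrt(2)*u - 8*u + 56*sqrt(2)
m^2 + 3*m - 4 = (m - 1)*(m + 4)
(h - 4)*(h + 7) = h^2 + 3*h - 28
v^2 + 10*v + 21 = (v + 3)*(v + 7)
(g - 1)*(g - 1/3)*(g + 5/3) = g^3 + g^2/3 - 17*g/9 + 5/9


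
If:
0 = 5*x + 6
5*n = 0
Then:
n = 0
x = -6/5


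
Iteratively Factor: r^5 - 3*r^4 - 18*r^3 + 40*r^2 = (r + 4)*(r^4 - 7*r^3 + 10*r^2) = r*(r + 4)*(r^3 - 7*r^2 + 10*r) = r*(r - 2)*(r + 4)*(r^2 - 5*r) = r*(r - 5)*(r - 2)*(r + 4)*(r)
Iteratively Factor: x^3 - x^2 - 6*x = (x - 3)*(x^2 + 2*x) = x*(x - 3)*(x + 2)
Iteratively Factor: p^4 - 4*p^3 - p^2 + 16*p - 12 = (p - 1)*(p^3 - 3*p^2 - 4*p + 12) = (p - 2)*(p - 1)*(p^2 - p - 6) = (p - 3)*(p - 2)*(p - 1)*(p + 2)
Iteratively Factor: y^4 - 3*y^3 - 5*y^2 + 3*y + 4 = (y - 4)*(y^3 + y^2 - y - 1) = (y - 4)*(y + 1)*(y^2 - 1) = (y - 4)*(y + 1)^2*(y - 1)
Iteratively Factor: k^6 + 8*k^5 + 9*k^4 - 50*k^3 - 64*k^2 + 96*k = (k - 2)*(k^5 + 10*k^4 + 29*k^3 + 8*k^2 - 48*k) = (k - 2)*(k + 4)*(k^4 + 6*k^3 + 5*k^2 - 12*k) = k*(k - 2)*(k + 4)*(k^3 + 6*k^2 + 5*k - 12) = k*(k - 2)*(k + 4)^2*(k^2 + 2*k - 3) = k*(k - 2)*(k - 1)*(k + 4)^2*(k + 3)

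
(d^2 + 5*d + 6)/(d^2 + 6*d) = (d^2 + 5*d + 6)/(d*(d + 6))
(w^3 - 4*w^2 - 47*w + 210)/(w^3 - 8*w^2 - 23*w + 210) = (w^2 + 2*w - 35)/(w^2 - 2*w - 35)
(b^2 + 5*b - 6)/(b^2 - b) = (b + 6)/b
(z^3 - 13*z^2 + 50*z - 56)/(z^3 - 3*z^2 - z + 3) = (z^3 - 13*z^2 + 50*z - 56)/(z^3 - 3*z^2 - z + 3)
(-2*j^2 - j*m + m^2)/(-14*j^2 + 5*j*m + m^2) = (j + m)/(7*j + m)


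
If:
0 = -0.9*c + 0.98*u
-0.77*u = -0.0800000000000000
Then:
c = 0.11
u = 0.10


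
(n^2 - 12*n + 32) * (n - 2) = n^3 - 14*n^2 + 56*n - 64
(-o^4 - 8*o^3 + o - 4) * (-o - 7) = o^5 + 15*o^4 + 56*o^3 - o^2 - 3*o + 28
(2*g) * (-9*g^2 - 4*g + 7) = -18*g^3 - 8*g^2 + 14*g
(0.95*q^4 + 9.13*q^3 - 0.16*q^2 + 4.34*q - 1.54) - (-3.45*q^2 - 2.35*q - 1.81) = 0.95*q^4 + 9.13*q^3 + 3.29*q^2 + 6.69*q + 0.27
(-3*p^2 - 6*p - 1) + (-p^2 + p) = -4*p^2 - 5*p - 1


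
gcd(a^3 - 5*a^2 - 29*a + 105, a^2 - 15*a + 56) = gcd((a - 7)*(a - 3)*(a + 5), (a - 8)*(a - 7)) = a - 7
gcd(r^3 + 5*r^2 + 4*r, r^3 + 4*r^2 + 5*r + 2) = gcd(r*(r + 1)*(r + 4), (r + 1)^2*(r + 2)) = r + 1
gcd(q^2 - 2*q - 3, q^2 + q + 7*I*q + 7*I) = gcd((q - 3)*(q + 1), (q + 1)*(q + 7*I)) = q + 1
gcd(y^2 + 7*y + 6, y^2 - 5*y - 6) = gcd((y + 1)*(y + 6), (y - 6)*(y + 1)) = y + 1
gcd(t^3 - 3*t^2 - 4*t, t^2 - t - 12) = t - 4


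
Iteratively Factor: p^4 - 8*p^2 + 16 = (p + 2)*(p^3 - 2*p^2 - 4*p + 8) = (p - 2)*(p + 2)*(p^2 - 4) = (p - 2)^2*(p + 2)*(p + 2)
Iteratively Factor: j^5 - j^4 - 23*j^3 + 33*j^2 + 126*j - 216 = (j - 2)*(j^4 + j^3 - 21*j^2 - 9*j + 108) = (j - 2)*(j + 3)*(j^3 - 2*j^2 - 15*j + 36) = (j - 3)*(j - 2)*(j + 3)*(j^2 + j - 12) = (j - 3)^2*(j - 2)*(j + 3)*(j + 4)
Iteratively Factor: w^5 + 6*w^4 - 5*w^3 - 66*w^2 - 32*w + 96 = (w + 4)*(w^4 + 2*w^3 - 13*w^2 - 14*w + 24) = (w + 2)*(w + 4)*(w^3 - 13*w + 12) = (w - 1)*(w + 2)*(w + 4)*(w^2 + w - 12) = (w - 3)*(w - 1)*(w + 2)*(w + 4)*(w + 4)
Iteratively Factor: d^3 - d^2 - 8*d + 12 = (d - 2)*(d^2 + d - 6) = (d - 2)*(d + 3)*(d - 2)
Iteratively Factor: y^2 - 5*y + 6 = (y - 2)*(y - 3)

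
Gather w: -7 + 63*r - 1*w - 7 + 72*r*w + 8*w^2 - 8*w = 63*r + 8*w^2 + w*(72*r - 9) - 14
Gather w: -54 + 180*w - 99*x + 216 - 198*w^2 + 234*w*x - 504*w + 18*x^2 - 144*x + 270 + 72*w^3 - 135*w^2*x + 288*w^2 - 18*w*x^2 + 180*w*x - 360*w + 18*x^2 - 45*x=72*w^3 + w^2*(90 - 135*x) + w*(-18*x^2 + 414*x - 684) + 36*x^2 - 288*x + 432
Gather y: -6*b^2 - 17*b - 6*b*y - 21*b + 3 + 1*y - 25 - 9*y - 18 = -6*b^2 - 38*b + y*(-6*b - 8) - 40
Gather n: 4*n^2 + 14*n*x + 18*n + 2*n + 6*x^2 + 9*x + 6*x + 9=4*n^2 + n*(14*x + 20) + 6*x^2 + 15*x + 9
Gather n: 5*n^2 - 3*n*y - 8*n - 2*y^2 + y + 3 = 5*n^2 + n*(-3*y - 8) - 2*y^2 + y + 3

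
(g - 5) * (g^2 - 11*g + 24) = g^3 - 16*g^2 + 79*g - 120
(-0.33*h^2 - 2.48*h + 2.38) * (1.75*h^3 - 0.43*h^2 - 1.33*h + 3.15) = -0.5775*h^5 - 4.1981*h^4 + 5.6703*h^3 + 1.2355*h^2 - 10.9774*h + 7.497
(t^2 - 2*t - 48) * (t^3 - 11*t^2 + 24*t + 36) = t^5 - 13*t^4 - 2*t^3 + 516*t^2 - 1224*t - 1728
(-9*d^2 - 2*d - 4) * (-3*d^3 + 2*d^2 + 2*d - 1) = 27*d^5 - 12*d^4 - 10*d^3 - 3*d^2 - 6*d + 4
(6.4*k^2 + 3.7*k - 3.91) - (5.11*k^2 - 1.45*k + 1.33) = 1.29*k^2 + 5.15*k - 5.24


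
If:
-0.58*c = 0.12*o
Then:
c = -0.206896551724138*o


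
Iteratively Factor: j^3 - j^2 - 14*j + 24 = (j - 3)*(j^2 + 2*j - 8) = (j - 3)*(j + 4)*(j - 2)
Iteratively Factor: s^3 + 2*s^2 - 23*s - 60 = (s - 5)*(s^2 + 7*s + 12) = (s - 5)*(s + 4)*(s + 3)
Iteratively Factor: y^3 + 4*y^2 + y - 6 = (y + 2)*(y^2 + 2*y - 3) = (y + 2)*(y + 3)*(y - 1)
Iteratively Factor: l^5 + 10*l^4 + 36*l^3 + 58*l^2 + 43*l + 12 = (l + 1)*(l^4 + 9*l^3 + 27*l^2 + 31*l + 12) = (l + 1)^2*(l^3 + 8*l^2 + 19*l + 12) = (l + 1)^3*(l^2 + 7*l + 12) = (l + 1)^3*(l + 4)*(l + 3)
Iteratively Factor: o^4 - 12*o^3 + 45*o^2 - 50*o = (o)*(o^3 - 12*o^2 + 45*o - 50) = o*(o - 5)*(o^2 - 7*o + 10) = o*(o - 5)^2*(o - 2)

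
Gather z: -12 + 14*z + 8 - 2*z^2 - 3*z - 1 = -2*z^2 + 11*z - 5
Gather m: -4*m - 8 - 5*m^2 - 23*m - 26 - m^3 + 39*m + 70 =-m^3 - 5*m^2 + 12*m + 36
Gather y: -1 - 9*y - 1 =-9*y - 2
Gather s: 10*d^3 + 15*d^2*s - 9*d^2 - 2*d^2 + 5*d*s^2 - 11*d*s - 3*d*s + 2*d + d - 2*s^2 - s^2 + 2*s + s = 10*d^3 - 11*d^2 + 3*d + s^2*(5*d - 3) + s*(15*d^2 - 14*d + 3)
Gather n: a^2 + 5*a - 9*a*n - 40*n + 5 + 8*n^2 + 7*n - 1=a^2 + 5*a + 8*n^2 + n*(-9*a - 33) + 4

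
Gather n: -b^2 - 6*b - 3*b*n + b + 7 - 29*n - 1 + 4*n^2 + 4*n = -b^2 - 5*b + 4*n^2 + n*(-3*b - 25) + 6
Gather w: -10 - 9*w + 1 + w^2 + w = w^2 - 8*w - 9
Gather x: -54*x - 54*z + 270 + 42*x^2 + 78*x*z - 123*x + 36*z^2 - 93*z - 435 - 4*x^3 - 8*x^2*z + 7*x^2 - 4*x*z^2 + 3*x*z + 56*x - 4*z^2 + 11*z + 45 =-4*x^3 + x^2*(49 - 8*z) + x*(-4*z^2 + 81*z - 121) + 32*z^2 - 136*z - 120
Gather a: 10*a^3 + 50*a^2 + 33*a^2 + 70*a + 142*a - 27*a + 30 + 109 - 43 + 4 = 10*a^3 + 83*a^2 + 185*a + 100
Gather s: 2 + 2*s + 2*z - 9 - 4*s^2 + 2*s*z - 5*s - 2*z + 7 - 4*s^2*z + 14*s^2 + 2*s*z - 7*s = s^2*(10 - 4*z) + s*(4*z - 10)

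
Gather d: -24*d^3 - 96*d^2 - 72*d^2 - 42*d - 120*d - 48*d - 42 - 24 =-24*d^3 - 168*d^2 - 210*d - 66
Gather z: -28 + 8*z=8*z - 28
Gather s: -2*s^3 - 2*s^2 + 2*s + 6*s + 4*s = -2*s^3 - 2*s^2 + 12*s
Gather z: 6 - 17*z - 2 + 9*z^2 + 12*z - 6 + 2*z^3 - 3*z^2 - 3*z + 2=2*z^3 + 6*z^2 - 8*z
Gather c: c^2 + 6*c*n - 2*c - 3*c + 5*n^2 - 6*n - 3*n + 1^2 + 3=c^2 + c*(6*n - 5) + 5*n^2 - 9*n + 4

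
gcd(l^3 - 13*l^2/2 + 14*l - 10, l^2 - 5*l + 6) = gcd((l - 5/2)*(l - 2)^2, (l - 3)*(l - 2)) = l - 2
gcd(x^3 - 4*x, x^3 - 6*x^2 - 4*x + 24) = x^2 - 4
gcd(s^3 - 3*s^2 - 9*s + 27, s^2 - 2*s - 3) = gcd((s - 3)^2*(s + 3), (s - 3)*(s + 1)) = s - 3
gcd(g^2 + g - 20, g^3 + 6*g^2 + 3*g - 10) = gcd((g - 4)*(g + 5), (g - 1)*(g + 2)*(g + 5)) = g + 5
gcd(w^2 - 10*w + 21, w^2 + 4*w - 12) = 1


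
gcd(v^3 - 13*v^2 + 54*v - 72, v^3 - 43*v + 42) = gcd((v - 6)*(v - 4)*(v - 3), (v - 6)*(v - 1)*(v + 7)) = v - 6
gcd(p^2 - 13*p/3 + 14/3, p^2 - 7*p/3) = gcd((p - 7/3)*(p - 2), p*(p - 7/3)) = p - 7/3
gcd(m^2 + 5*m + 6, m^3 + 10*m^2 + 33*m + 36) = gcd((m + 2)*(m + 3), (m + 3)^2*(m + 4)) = m + 3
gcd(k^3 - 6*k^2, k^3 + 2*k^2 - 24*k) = k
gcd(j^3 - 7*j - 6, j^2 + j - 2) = j + 2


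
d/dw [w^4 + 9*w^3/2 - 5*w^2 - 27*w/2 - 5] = 4*w^3 + 27*w^2/2 - 10*w - 27/2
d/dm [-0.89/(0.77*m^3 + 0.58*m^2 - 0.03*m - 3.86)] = (2.0559*m^2 + 1.0324*m - 0.0267)/(0.77*m^3 + 0.58*m^2 - 0.03*m - 3.86)^2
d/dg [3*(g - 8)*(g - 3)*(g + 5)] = 9*g^2 - 36*g - 93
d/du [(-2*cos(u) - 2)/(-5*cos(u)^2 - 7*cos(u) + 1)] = 2*(-5*sin(u)^2 + 10*cos(u) + 13)*sin(u)/(5*cos(u)^2 + 7*cos(u) - 1)^2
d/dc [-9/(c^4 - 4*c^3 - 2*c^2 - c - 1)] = 9*(4*c^3 - 12*c^2 - 4*c - 1)/(-c^4 + 4*c^3 + 2*c^2 + c + 1)^2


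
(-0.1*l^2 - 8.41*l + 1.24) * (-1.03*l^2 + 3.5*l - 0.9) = 0.103*l^4 + 8.3123*l^3 - 30.6222*l^2 + 11.909*l - 1.116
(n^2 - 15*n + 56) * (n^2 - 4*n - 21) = n^4 - 19*n^3 + 95*n^2 + 91*n - 1176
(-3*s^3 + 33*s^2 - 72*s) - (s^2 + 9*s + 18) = -3*s^3 + 32*s^2 - 81*s - 18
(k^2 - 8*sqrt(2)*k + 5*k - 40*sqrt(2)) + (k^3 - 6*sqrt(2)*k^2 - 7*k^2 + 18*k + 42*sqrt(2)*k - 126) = k^3 - 6*sqrt(2)*k^2 - 6*k^2 + 23*k + 34*sqrt(2)*k - 126 - 40*sqrt(2)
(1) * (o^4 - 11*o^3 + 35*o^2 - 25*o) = o^4 - 11*o^3 + 35*o^2 - 25*o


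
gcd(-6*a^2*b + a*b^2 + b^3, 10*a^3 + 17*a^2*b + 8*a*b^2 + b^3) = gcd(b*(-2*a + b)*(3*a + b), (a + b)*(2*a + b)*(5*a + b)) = 1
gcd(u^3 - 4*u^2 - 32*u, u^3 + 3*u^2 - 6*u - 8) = u + 4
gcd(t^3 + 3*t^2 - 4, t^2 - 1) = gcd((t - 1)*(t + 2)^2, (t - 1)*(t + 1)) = t - 1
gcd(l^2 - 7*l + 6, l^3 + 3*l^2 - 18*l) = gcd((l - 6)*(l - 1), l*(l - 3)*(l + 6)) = 1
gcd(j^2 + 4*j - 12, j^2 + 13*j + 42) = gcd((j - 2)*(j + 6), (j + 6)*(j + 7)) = j + 6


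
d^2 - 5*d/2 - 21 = (d - 6)*(d + 7/2)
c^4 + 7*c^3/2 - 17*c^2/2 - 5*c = c*(c - 2)*(c + 1/2)*(c + 5)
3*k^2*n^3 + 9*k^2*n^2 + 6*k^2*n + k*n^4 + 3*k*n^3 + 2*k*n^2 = n*(3*k + n)*(n + 2)*(k*n + k)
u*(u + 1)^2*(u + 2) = u^4 + 4*u^3 + 5*u^2 + 2*u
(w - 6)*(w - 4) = w^2 - 10*w + 24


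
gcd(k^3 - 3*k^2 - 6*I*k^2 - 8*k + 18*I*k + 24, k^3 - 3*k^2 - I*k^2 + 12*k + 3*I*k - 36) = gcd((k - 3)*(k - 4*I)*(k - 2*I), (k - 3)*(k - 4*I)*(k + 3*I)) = k^2 + k*(-3 - 4*I) + 12*I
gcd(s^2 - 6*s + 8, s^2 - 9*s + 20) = s - 4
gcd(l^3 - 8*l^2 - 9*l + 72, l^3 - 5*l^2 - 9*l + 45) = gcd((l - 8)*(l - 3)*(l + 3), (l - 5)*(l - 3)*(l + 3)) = l^2 - 9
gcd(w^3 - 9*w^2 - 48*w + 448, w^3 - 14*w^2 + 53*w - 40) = w - 8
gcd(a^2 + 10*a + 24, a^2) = 1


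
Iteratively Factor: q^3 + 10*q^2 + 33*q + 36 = (q + 3)*(q^2 + 7*q + 12) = (q + 3)^2*(q + 4)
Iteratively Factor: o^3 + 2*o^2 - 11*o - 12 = (o + 1)*(o^2 + o - 12) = (o - 3)*(o + 1)*(o + 4)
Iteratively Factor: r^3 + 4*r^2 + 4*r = (r)*(r^2 + 4*r + 4) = r*(r + 2)*(r + 2)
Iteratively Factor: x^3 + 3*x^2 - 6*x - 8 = (x + 4)*(x^2 - x - 2) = (x + 1)*(x + 4)*(x - 2)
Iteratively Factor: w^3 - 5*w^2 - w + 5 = (w + 1)*(w^2 - 6*w + 5) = (w - 5)*(w + 1)*(w - 1)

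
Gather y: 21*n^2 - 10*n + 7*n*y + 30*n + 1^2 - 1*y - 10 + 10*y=21*n^2 + 20*n + y*(7*n + 9) - 9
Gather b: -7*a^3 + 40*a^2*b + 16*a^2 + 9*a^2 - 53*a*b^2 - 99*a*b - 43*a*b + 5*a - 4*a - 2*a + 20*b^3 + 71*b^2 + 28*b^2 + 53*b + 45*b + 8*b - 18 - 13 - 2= -7*a^3 + 25*a^2 - a + 20*b^3 + b^2*(99 - 53*a) + b*(40*a^2 - 142*a + 106) - 33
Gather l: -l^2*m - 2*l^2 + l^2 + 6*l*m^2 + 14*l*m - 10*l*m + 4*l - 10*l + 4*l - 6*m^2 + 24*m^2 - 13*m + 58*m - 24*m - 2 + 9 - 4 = l^2*(-m - 1) + l*(6*m^2 + 4*m - 2) + 18*m^2 + 21*m + 3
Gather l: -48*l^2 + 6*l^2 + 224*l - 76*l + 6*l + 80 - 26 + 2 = -42*l^2 + 154*l + 56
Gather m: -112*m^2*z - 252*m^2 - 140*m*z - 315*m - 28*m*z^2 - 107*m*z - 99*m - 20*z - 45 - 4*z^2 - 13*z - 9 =m^2*(-112*z - 252) + m*(-28*z^2 - 247*z - 414) - 4*z^2 - 33*z - 54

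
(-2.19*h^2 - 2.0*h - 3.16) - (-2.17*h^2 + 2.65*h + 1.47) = -0.02*h^2 - 4.65*h - 4.63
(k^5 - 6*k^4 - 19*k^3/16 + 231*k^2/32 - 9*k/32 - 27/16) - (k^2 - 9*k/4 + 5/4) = k^5 - 6*k^4 - 19*k^3/16 + 199*k^2/32 + 63*k/32 - 47/16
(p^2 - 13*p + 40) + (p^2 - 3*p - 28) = 2*p^2 - 16*p + 12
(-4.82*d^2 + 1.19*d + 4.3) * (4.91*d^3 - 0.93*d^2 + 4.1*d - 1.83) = -23.6662*d^5 + 10.3255*d^4 + 0.244299999999999*d^3 + 9.7006*d^2 + 15.4523*d - 7.869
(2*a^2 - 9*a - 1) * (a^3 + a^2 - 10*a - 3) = 2*a^5 - 7*a^4 - 30*a^3 + 83*a^2 + 37*a + 3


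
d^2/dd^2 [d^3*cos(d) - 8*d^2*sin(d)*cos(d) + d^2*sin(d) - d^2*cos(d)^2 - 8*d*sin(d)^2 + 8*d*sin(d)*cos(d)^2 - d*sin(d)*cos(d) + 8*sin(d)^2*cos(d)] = -d^3*cos(d) - 7*d^2*sin(d) + 16*d^2*sin(2*d) + 2*d^2*cos(2*d) - 2*d*sin(d) + 6*d*sin(2*d) - 18*d*sin(3*d) + 10*d*cos(d) - 48*d*cos(2*d) + 2*sin(d) - 24*sin(2*d) + 2*cos(d) - 3*cos(2*d) + 30*cos(3*d) - 1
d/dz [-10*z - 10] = -10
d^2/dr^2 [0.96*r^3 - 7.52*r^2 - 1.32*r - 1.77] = 5.76*r - 15.04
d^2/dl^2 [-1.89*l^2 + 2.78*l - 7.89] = -3.78000000000000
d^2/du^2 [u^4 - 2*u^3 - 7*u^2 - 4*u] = 12*u^2 - 12*u - 14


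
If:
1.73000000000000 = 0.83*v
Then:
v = 2.08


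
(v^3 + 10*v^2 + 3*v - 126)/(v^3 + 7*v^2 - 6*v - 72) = (v + 7)/(v + 4)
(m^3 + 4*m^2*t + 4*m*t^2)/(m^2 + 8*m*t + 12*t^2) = m*(m + 2*t)/(m + 6*t)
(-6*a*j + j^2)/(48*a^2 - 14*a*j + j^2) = -j/(8*a - j)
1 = 1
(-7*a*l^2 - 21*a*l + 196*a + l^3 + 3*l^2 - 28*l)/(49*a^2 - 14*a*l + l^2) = (-l^2 - 3*l + 28)/(7*a - l)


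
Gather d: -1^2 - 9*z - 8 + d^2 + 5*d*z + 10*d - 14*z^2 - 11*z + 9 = d^2 + d*(5*z + 10) - 14*z^2 - 20*z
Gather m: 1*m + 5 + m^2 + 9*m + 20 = m^2 + 10*m + 25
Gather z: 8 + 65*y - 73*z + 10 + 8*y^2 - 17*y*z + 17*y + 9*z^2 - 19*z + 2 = 8*y^2 + 82*y + 9*z^2 + z*(-17*y - 92) + 20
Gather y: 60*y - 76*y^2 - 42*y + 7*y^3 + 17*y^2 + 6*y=7*y^3 - 59*y^2 + 24*y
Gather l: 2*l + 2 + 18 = 2*l + 20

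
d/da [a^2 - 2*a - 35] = 2*a - 2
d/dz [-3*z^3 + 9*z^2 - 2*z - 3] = -9*z^2 + 18*z - 2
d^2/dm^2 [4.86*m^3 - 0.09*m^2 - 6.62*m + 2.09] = 29.16*m - 0.18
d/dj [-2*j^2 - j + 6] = -4*j - 1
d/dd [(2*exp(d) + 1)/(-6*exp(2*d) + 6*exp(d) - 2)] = (6*exp(2*d) + 6*exp(d) - 5)*exp(d)/(2*(9*exp(4*d) - 18*exp(3*d) + 15*exp(2*d) - 6*exp(d) + 1))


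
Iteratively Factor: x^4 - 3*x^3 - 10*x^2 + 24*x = (x - 4)*(x^3 + x^2 - 6*x) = (x - 4)*(x - 2)*(x^2 + 3*x) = (x - 4)*(x - 2)*(x + 3)*(x)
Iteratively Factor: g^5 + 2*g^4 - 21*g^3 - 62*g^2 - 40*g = (g + 4)*(g^4 - 2*g^3 - 13*g^2 - 10*g) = g*(g + 4)*(g^3 - 2*g^2 - 13*g - 10) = g*(g + 1)*(g + 4)*(g^2 - 3*g - 10) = g*(g + 1)*(g + 2)*(g + 4)*(g - 5)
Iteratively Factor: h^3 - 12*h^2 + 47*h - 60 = (h - 5)*(h^2 - 7*h + 12) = (h - 5)*(h - 4)*(h - 3)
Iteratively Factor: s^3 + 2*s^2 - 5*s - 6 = (s - 2)*(s^2 + 4*s + 3) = (s - 2)*(s + 1)*(s + 3)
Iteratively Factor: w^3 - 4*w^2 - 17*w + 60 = (w + 4)*(w^2 - 8*w + 15) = (w - 3)*(w + 4)*(w - 5)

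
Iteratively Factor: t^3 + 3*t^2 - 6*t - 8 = (t + 1)*(t^2 + 2*t - 8) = (t - 2)*(t + 1)*(t + 4)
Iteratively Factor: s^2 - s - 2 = (s - 2)*(s + 1)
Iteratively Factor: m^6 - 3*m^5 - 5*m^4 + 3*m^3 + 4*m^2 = (m - 1)*(m^5 - 2*m^4 - 7*m^3 - 4*m^2) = (m - 1)*(m + 1)*(m^4 - 3*m^3 - 4*m^2) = (m - 4)*(m - 1)*(m + 1)*(m^3 + m^2) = m*(m - 4)*(m - 1)*(m + 1)*(m^2 + m) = m^2*(m - 4)*(m - 1)*(m + 1)*(m + 1)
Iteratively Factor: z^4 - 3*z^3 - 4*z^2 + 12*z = (z)*(z^3 - 3*z^2 - 4*z + 12) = z*(z - 2)*(z^2 - z - 6) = z*(z - 2)*(z + 2)*(z - 3)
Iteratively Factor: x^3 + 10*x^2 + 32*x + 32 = (x + 4)*(x^2 + 6*x + 8) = (x + 4)^2*(x + 2)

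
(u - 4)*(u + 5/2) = u^2 - 3*u/2 - 10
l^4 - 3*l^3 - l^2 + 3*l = l*(l - 3)*(l - 1)*(l + 1)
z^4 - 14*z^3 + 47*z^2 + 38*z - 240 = (z - 8)*(z - 5)*(z - 3)*(z + 2)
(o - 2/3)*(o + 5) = o^2 + 13*o/3 - 10/3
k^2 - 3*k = k*(k - 3)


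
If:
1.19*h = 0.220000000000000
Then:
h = 0.18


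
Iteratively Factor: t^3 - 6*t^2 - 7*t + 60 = (t - 4)*(t^2 - 2*t - 15) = (t - 5)*(t - 4)*(t + 3)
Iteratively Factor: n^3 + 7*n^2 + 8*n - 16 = (n + 4)*(n^2 + 3*n - 4) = (n + 4)^2*(n - 1)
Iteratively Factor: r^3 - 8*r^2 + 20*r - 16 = (r - 2)*(r^2 - 6*r + 8) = (r - 2)^2*(r - 4)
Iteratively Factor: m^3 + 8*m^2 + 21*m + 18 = (m + 2)*(m^2 + 6*m + 9) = (m + 2)*(m + 3)*(m + 3)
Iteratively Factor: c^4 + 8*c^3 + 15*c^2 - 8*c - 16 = (c + 4)*(c^3 + 4*c^2 - c - 4) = (c - 1)*(c + 4)*(c^2 + 5*c + 4) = (c - 1)*(c + 4)^2*(c + 1)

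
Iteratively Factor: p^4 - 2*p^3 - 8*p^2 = (p)*(p^3 - 2*p^2 - 8*p) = p*(p + 2)*(p^2 - 4*p) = p*(p - 4)*(p + 2)*(p)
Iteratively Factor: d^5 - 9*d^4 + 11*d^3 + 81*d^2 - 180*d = (d - 4)*(d^4 - 5*d^3 - 9*d^2 + 45*d) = d*(d - 4)*(d^3 - 5*d^2 - 9*d + 45) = d*(d - 5)*(d - 4)*(d^2 - 9) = d*(d - 5)*(d - 4)*(d - 3)*(d + 3)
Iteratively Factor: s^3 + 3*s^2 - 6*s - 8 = (s + 4)*(s^2 - s - 2) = (s + 1)*(s + 4)*(s - 2)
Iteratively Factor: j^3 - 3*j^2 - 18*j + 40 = (j + 4)*(j^2 - 7*j + 10) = (j - 2)*(j + 4)*(j - 5)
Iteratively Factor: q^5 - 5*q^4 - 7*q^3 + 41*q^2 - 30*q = (q - 5)*(q^4 - 7*q^2 + 6*q) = (q - 5)*(q + 3)*(q^3 - 3*q^2 + 2*q) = (q - 5)*(q - 1)*(q + 3)*(q^2 - 2*q) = (q - 5)*(q - 2)*(q - 1)*(q + 3)*(q)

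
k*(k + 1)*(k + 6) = k^3 + 7*k^2 + 6*k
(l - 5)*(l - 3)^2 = l^3 - 11*l^2 + 39*l - 45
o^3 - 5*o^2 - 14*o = o*(o - 7)*(o + 2)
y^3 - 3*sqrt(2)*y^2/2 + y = y*(y - sqrt(2))*(y - sqrt(2)/2)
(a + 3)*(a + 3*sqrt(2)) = a^2 + 3*a + 3*sqrt(2)*a + 9*sqrt(2)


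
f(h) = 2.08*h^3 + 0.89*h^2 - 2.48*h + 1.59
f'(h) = 6.24*h^2 + 1.78*h - 2.48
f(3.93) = 131.84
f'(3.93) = 100.89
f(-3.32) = -56.48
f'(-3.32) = 60.39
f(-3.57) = -72.85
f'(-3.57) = 70.69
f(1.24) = 3.85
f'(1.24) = 9.32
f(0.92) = 1.68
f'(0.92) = 4.44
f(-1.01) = 2.86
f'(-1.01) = 2.09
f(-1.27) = 1.91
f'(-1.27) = 5.32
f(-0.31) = 2.38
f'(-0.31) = -2.43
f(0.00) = 1.59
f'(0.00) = -2.48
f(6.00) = 468.03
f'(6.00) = 232.84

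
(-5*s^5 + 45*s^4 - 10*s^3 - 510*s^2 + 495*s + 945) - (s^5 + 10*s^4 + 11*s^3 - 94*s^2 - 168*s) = -6*s^5 + 35*s^4 - 21*s^3 - 416*s^2 + 663*s + 945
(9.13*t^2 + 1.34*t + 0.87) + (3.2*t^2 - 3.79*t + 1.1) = 12.33*t^2 - 2.45*t + 1.97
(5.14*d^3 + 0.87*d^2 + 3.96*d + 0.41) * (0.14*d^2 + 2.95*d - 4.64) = 0.7196*d^5 + 15.2848*d^4 - 20.7287*d^3 + 7.7026*d^2 - 17.1649*d - 1.9024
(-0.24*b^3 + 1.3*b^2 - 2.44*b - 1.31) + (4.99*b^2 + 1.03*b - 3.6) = -0.24*b^3 + 6.29*b^2 - 1.41*b - 4.91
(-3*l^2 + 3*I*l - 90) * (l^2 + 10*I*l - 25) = -3*l^4 - 27*I*l^3 - 45*l^2 - 975*I*l + 2250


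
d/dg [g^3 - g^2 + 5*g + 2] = 3*g^2 - 2*g + 5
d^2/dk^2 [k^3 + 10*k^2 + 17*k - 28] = 6*k + 20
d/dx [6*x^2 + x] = 12*x + 1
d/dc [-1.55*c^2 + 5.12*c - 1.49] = 5.12 - 3.1*c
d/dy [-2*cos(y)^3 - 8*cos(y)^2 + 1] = 2*(3*cos(y) + 8)*sin(y)*cos(y)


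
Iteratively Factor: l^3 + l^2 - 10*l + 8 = (l - 2)*(l^2 + 3*l - 4) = (l - 2)*(l + 4)*(l - 1)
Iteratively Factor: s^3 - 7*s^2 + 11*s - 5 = (s - 1)*(s^2 - 6*s + 5) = (s - 5)*(s - 1)*(s - 1)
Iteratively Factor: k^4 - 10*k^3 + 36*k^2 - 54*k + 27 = (k - 1)*(k^3 - 9*k^2 + 27*k - 27) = (k - 3)*(k - 1)*(k^2 - 6*k + 9) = (k - 3)^2*(k - 1)*(k - 3)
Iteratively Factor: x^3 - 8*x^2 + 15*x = (x - 3)*(x^2 - 5*x) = x*(x - 3)*(x - 5)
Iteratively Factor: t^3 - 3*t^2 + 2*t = (t)*(t^2 - 3*t + 2) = t*(t - 1)*(t - 2)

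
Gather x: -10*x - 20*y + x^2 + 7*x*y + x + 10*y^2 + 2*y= x^2 + x*(7*y - 9) + 10*y^2 - 18*y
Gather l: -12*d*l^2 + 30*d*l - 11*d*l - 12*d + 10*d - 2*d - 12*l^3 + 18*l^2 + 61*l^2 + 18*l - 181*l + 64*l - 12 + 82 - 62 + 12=-4*d - 12*l^3 + l^2*(79 - 12*d) + l*(19*d - 99) + 20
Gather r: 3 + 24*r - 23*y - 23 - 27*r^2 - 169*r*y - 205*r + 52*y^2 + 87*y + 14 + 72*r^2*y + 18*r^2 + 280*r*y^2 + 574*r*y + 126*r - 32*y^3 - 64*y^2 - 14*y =r^2*(72*y - 9) + r*(280*y^2 + 405*y - 55) - 32*y^3 - 12*y^2 + 50*y - 6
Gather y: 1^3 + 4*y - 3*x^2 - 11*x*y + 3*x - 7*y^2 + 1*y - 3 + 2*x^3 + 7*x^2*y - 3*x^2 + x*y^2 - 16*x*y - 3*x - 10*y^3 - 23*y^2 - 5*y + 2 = 2*x^3 - 6*x^2 - 10*y^3 + y^2*(x - 30) + y*(7*x^2 - 27*x)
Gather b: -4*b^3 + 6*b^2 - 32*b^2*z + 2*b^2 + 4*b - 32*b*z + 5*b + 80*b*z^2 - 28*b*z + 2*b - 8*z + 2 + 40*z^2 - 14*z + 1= -4*b^3 + b^2*(8 - 32*z) + b*(80*z^2 - 60*z + 11) + 40*z^2 - 22*z + 3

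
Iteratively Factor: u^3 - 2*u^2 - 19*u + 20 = (u - 1)*(u^2 - u - 20) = (u - 1)*(u + 4)*(u - 5)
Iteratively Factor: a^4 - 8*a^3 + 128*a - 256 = (a - 4)*(a^3 - 4*a^2 - 16*a + 64) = (a - 4)^2*(a^2 - 16) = (a - 4)^3*(a + 4)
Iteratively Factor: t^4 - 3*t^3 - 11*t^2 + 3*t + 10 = (t + 1)*(t^3 - 4*t^2 - 7*t + 10) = (t + 1)*(t + 2)*(t^2 - 6*t + 5) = (t - 5)*(t + 1)*(t + 2)*(t - 1)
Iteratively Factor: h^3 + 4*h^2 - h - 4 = (h + 1)*(h^2 + 3*h - 4) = (h - 1)*(h + 1)*(h + 4)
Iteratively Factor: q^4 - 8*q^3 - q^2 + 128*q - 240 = (q - 4)*(q^3 - 4*q^2 - 17*q + 60) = (q - 4)*(q - 3)*(q^2 - q - 20) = (q - 5)*(q - 4)*(q - 3)*(q + 4)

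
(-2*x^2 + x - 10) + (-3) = -2*x^2 + x - 13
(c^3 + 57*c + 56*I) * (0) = 0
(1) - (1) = 0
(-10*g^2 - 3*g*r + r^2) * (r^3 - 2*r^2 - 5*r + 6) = -10*g^2*r^3 + 20*g^2*r^2 + 50*g^2*r - 60*g^2 - 3*g*r^4 + 6*g*r^3 + 15*g*r^2 - 18*g*r + r^5 - 2*r^4 - 5*r^3 + 6*r^2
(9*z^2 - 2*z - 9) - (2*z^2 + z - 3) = 7*z^2 - 3*z - 6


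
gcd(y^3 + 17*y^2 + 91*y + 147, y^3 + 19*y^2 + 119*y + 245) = y^2 + 14*y + 49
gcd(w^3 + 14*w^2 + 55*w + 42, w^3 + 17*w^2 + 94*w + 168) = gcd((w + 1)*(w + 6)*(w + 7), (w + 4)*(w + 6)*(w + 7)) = w^2 + 13*w + 42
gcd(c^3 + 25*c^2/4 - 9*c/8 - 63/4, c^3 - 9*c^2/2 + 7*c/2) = 1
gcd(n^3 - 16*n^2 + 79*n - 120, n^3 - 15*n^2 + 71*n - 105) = n^2 - 8*n + 15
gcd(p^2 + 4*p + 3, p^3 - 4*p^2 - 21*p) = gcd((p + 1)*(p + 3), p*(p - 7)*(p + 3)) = p + 3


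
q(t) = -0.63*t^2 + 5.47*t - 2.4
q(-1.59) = -12.69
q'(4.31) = 0.04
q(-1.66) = -13.22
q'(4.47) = -0.16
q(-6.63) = -66.36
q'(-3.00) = 9.25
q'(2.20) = 2.70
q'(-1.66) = 7.56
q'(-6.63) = 13.82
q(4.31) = 9.47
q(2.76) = 7.90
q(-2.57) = -20.62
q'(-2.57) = 8.71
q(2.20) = 6.58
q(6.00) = 7.74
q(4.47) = 9.46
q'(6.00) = -2.09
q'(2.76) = 1.99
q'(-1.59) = 7.47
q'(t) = 5.47 - 1.26*t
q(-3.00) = -24.48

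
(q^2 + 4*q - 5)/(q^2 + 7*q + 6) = (q^2 + 4*q - 5)/(q^2 + 7*q + 6)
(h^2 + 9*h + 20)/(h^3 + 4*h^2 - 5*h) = (h + 4)/(h*(h - 1))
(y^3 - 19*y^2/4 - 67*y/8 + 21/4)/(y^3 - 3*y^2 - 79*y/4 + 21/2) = (4*y + 7)/(2*(2*y + 7))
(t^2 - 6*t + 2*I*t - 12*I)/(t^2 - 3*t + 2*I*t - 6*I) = (t - 6)/(t - 3)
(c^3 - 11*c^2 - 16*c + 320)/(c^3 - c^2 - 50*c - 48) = (c^2 - 3*c - 40)/(c^2 + 7*c + 6)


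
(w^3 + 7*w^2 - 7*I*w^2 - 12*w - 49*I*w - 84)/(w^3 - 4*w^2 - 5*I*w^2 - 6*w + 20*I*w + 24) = (w^2 + w*(7 - 4*I) - 28*I)/(w^2 - 2*w*(2 + I) + 8*I)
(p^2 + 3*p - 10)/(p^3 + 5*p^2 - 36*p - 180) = (p - 2)/(p^2 - 36)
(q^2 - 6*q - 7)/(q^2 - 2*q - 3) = (q - 7)/(q - 3)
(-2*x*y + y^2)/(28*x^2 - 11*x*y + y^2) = y*(-2*x + y)/(28*x^2 - 11*x*y + y^2)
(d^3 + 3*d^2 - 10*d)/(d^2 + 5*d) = d - 2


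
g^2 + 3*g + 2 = (g + 1)*(g + 2)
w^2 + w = w*(w + 1)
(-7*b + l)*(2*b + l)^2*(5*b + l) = -140*b^4 - 148*b^3*l - 39*b^2*l^2 + 2*b*l^3 + l^4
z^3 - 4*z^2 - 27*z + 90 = (z - 6)*(z - 3)*(z + 5)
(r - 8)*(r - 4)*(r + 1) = r^3 - 11*r^2 + 20*r + 32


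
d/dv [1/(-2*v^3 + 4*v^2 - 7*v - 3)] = (6*v^2 - 8*v + 7)/(2*v^3 - 4*v^2 + 7*v + 3)^2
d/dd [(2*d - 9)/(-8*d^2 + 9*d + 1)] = (16*d^2 - 144*d + 83)/(64*d^4 - 144*d^3 + 65*d^2 + 18*d + 1)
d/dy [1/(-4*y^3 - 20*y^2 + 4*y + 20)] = (3*y^2 + 10*y - 1)/(4*(y^3 + 5*y^2 - y - 5)^2)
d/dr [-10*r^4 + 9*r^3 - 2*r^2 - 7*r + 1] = -40*r^3 + 27*r^2 - 4*r - 7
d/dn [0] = 0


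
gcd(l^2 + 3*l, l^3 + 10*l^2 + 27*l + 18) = l + 3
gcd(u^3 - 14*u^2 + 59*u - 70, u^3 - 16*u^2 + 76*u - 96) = u - 2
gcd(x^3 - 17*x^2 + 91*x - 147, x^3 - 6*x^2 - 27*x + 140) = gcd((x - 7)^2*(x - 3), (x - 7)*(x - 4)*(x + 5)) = x - 7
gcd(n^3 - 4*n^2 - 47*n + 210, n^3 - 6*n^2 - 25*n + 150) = n^2 - 11*n + 30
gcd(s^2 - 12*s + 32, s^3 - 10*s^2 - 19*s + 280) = s - 8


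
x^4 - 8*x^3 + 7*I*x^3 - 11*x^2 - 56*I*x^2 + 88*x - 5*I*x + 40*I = (x - 8)*(x + I)^2*(x + 5*I)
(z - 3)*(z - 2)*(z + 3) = z^3 - 2*z^2 - 9*z + 18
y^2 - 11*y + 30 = (y - 6)*(y - 5)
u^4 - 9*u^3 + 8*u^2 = u^2*(u - 8)*(u - 1)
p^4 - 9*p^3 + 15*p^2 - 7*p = p*(p - 7)*(p - 1)^2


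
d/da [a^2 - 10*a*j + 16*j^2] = 2*a - 10*j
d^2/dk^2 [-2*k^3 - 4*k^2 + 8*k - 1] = -12*k - 8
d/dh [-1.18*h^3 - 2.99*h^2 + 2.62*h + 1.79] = -3.54*h^2 - 5.98*h + 2.62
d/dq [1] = 0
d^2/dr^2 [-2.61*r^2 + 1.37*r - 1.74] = -5.22000000000000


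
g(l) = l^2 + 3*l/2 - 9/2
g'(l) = 2*l + 3/2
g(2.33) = 4.42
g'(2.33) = 6.16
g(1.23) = -1.14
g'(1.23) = 3.96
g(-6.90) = 32.76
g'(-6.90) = -12.30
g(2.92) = 8.41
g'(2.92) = 7.34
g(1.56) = 0.27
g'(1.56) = 4.62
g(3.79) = 15.55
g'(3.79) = 9.08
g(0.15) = -4.25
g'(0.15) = 1.80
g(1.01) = -1.96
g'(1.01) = 3.52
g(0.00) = -4.50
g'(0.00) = 1.50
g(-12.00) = 121.50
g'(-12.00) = -22.50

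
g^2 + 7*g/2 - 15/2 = (g - 3/2)*(g + 5)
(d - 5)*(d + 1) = d^2 - 4*d - 5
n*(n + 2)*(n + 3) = n^3 + 5*n^2 + 6*n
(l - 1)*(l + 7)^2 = l^3 + 13*l^2 + 35*l - 49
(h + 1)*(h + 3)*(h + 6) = h^3 + 10*h^2 + 27*h + 18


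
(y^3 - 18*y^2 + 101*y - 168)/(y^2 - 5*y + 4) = (y^3 - 18*y^2 + 101*y - 168)/(y^2 - 5*y + 4)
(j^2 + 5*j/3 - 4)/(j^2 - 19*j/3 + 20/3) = (j + 3)/(j - 5)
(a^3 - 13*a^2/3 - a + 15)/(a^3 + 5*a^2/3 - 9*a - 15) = (a - 3)/(a + 3)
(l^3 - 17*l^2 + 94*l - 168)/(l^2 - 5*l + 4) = (l^2 - 13*l + 42)/(l - 1)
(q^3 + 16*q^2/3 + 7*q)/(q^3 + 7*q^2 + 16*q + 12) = q*(3*q + 7)/(3*(q^2 + 4*q + 4))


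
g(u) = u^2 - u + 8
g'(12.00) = 23.00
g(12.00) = 140.00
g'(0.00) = -1.00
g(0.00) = 8.00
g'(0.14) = -0.72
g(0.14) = 7.88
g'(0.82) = 0.64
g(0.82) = 7.85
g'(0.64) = 0.28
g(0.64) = 7.77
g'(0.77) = 0.54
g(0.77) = 7.82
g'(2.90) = 4.80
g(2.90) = 13.51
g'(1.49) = 1.98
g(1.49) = 8.73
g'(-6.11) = -13.22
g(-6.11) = 51.44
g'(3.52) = 6.04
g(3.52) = 16.87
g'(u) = 2*u - 1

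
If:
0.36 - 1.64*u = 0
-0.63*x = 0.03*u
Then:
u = 0.22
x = -0.01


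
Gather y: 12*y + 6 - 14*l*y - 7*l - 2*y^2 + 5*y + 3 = -7*l - 2*y^2 + y*(17 - 14*l) + 9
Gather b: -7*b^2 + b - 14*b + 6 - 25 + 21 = -7*b^2 - 13*b + 2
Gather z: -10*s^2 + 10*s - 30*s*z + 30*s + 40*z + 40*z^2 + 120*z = -10*s^2 + 40*s + 40*z^2 + z*(160 - 30*s)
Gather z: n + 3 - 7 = n - 4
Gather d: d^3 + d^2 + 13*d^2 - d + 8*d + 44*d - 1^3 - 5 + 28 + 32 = d^3 + 14*d^2 + 51*d + 54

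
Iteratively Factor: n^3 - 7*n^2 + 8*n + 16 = (n + 1)*(n^2 - 8*n + 16) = (n - 4)*(n + 1)*(n - 4)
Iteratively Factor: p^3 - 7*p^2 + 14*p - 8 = (p - 1)*(p^2 - 6*p + 8) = (p - 2)*(p - 1)*(p - 4)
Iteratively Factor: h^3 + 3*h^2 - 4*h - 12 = (h + 3)*(h^2 - 4) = (h + 2)*(h + 3)*(h - 2)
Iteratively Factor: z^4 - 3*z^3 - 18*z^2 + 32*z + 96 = (z + 2)*(z^3 - 5*z^2 - 8*z + 48) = (z - 4)*(z + 2)*(z^2 - z - 12) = (z - 4)^2*(z + 2)*(z + 3)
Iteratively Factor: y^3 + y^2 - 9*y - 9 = (y - 3)*(y^2 + 4*y + 3) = (y - 3)*(y + 1)*(y + 3)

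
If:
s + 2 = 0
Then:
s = -2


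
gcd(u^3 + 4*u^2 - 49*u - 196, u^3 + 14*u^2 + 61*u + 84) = u^2 + 11*u + 28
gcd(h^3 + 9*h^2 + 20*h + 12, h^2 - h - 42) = h + 6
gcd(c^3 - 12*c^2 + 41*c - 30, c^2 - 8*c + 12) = c - 6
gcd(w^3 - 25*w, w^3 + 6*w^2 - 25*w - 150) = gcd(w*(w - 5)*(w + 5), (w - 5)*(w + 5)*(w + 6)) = w^2 - 25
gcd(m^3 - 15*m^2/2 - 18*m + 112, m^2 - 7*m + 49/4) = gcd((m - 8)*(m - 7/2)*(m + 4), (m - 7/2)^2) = m - 7/2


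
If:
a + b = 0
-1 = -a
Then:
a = 1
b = -1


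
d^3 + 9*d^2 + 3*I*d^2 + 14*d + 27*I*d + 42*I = (d + 2)*(d + 7)*(d + 3*I)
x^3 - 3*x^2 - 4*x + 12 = (x - 3)*(x - 2)*(x + 2)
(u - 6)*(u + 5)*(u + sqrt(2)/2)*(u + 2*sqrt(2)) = u^4 - u^3 + 5*sqrt(2)*u^3/2 - 28*u^2 - 5*sqrt(2)*u^2/2 - 75*sqrt(2)*u - 2*u - 60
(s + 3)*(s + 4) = s^2 + 7*s + 12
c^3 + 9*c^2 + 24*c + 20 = (c + 2)^2*(c + 5)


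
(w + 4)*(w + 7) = w^2 + 11*w + 28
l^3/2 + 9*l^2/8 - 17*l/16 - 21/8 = (l/2 + 1)*(l - 3/2)*(l + 7/4)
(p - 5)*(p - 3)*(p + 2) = p^3 - 6*p^2 - p + 30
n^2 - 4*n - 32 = (n - 8)*(n + 4)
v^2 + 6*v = v*(v + 6)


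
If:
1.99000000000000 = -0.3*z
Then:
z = -6.63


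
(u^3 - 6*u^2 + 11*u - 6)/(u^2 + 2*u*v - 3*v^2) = (u^3 - 6*u^2 + 11*u - 6)/(u^2 + 2*u*v - 3*v^2)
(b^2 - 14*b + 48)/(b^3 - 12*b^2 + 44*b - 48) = (b - 8)/(b^2 - 6*b + 8)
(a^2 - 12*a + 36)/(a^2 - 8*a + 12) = (a - 6)/(a - 2)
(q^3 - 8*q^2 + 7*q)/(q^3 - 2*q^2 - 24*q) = (-q^2 + 8*q - 7)/(-q^2 + 2*q + 24)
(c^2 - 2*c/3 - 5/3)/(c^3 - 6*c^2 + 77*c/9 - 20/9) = 3*(c + 1)/(3*c^2 - 13*c + 4)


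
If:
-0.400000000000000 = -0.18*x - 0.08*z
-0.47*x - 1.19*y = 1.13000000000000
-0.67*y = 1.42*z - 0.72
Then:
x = 1.66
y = -1.61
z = 1.26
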